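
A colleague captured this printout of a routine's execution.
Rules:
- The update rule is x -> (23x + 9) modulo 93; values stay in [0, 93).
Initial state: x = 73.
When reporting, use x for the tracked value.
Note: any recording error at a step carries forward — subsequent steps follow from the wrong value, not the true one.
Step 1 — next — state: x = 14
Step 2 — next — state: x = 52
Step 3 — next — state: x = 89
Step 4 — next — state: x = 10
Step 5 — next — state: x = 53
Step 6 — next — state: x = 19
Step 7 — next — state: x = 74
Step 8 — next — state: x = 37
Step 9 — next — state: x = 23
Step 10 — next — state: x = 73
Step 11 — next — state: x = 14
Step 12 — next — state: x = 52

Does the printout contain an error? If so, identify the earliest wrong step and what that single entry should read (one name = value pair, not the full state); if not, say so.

no error

step 1: x = (23*73 + 9) mod 93 = 14 -> consistent with the printout
step 2: x = (23*14 + 9) mod 93 = 52 -> exactly as logged
step 3: x = (23*52 + 9) mod 93 = 89 -> checks out
step 4: x = (23*89 + 9) mod 93 = 10 -> verified
step 5: x = (23*10 + 9) mod 93 = 53 -> matches
step 6: x = (23*53 + 9) mod 93 = 19 -> no discrepancy
step 7: x = (23*19 + 9) mod 93 = 74 -> same as recorded
step 8: x = (23*74 + 9) mod 93 = 37 -> verified
step 9: x = (23*37 + 9) mod 93 = 23 -> consistent with the printout
step 10: x = (23*23 + 9) mod 93 = 73 -> same as recorded
step 11: x = (23*73 + 9) mod 93 = 14 -> in agreement
step 12: x = (23*14 + 9) mod 93 = 52 -> in agreement
No step deviates from the rules.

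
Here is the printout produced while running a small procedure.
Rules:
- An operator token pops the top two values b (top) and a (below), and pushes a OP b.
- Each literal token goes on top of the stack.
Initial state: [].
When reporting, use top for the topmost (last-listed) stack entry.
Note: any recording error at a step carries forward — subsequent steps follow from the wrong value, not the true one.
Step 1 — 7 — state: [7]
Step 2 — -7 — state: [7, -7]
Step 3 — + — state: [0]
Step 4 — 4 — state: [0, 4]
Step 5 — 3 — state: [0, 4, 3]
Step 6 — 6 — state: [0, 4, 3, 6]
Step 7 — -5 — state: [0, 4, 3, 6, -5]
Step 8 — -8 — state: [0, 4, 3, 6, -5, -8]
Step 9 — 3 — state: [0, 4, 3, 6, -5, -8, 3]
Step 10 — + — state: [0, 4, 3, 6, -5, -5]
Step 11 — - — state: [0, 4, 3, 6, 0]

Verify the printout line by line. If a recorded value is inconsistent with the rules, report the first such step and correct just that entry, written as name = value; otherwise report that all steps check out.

no error

1. push 7: top = 7 (checks out)
2. push -7: top = -7 (in agreement)
3. 7 + -7 = 0 (agrees with the printout)
4. push 4: top = 4 (agrees with the printout)
5. push 3: top = 3 (matches)
6. push 6: top = 6 (verified)
7. push -5: top = -5 (agrees with the printout)
8. push -8: top = -8 (in agreement)
9. push 3: top = 3 (confirmed correct)
10. -8 + 3 = -5 (confirmed correct)
11. -5 - -5 = 0 (in agreement)
The whole run recomputes cleanly — no discrepancies.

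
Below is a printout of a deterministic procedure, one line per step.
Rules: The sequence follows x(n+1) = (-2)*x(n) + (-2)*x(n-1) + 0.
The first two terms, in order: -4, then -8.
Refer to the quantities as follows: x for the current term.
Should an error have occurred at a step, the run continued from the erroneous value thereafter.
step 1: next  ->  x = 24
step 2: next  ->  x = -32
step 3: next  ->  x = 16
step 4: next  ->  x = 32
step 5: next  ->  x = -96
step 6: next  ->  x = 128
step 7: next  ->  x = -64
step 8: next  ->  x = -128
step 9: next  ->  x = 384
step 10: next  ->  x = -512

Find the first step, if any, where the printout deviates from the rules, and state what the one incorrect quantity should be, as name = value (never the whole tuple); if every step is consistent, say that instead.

Recomputing the run from the initial state:
step 1: x = 24
step 2: x = -32
step 3: x = 16
step 4: x = 32
step 5: x = -96
step 6: x = 128
step 7: x = -64
step 8: x = -128
step 9: x = 384
step 10: x = -512
This matches the printout at every step.

no error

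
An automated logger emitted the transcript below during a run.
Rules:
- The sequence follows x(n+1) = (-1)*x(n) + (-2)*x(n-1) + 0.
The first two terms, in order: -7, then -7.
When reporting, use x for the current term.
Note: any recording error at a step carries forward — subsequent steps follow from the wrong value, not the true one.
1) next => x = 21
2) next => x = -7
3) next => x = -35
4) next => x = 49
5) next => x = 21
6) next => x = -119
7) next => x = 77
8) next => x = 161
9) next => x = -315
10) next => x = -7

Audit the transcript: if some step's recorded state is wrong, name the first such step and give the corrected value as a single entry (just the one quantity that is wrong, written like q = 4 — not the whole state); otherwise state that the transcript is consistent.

no error

Step 1: x = -1*(-7) + (-2)*(-7) + (0) = 21 — consistent with the transcript.
Step 2: x = -1*(21) + (-2)*(-7) + (0) = -7 — confirmed correct.
Step 3: x = -1*(-7) + (-2)*(21) + (0) = -35 — confirmed correct.
Step 4: x = -1*(-35) + (-2)*(-7) + (0) = 49 — no discrepancy.
Step 5: x = -1*(49) + (-2)*(-35) + (0) = 21 — verified.
Step 6: x = -1*(21) + (-2)*(49) + (0) = -119 — verified.
Step 7: x = -1*(-119) + (-2)*(21) + (0) = 77 — confirmed correct.
Step 8: x = -1*(77) + (-2)*(-119) + (0) = 161 — exactly as logged.
Step 9: x = -1*(161) + (-2)*(77) + (0) = -315 — no discrepancy.
Step 10: x = -1*(-315) + (-2)*(161) + (0) = -7 — agrees with the transcript.
Every step is consistent.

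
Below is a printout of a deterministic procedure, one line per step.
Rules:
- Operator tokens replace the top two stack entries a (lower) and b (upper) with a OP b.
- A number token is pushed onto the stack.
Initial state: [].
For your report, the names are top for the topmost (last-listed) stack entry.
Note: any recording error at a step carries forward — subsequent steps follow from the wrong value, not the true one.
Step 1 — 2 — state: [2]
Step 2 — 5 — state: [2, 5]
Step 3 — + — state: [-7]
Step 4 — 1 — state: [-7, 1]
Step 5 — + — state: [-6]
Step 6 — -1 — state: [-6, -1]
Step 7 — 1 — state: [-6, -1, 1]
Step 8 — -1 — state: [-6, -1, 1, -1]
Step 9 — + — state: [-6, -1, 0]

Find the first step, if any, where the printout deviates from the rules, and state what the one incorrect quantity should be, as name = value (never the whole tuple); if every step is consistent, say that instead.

step 3, top = 7

step 1: push 2: top = 2 -> consistent with the printout
step 2: push 5: top = 5 -> in agreement
step 3: 2 + 5 = 7 -> the recorded entry deviates here
Conclusion: step 3 carries the first error; the entry should be top = 7.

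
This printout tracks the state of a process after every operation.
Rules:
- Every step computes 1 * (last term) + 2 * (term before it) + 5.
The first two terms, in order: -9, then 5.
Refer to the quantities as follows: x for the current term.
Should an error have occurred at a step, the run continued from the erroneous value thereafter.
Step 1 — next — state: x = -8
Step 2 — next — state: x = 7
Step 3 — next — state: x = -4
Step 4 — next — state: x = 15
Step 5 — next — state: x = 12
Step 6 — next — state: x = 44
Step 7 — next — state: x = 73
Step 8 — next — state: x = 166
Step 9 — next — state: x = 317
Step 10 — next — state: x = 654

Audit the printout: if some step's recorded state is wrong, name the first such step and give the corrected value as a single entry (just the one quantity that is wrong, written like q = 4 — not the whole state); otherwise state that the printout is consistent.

Step 1: x = 1*(5) + (2)*(-9) + (5) = -8 — consistent with the printout.
Step 2: x = 1*(-8) + (2)*(5) + (5) = 7 — agrees with the printout.
Step 3: x = 1*(7) + (2)*(-8) + (5) = -4 — confirmed correct.
Step 4: x = 1*(-4) + (2)*(7) + (5) = 15 — in agreement.
Step 5: x = 1*(15) + (2)*(-4) + (5) = 12 — verified.
Step 6: x = 1*(12) + (2)*(15) + (5) = 47 — the recorded entry deviates here.
Conclusion: step 6 carries the first error; the entry should be x = 47.

step 6, x = 47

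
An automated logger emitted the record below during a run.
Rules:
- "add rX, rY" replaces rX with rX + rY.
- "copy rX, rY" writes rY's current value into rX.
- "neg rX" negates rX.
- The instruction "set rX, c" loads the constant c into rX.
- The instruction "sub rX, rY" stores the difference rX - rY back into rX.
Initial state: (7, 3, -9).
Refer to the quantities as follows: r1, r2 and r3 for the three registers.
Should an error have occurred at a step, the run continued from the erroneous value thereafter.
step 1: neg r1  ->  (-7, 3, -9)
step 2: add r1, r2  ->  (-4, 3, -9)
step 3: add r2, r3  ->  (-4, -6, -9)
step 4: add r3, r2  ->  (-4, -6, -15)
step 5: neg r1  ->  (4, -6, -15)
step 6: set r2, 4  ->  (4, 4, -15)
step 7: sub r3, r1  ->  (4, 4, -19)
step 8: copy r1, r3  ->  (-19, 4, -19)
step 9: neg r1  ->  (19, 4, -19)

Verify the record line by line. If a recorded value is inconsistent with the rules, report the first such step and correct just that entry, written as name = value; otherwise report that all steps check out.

no error

1. r1 = -(7) = -7 (no discrepancy)
2. r1 = -7 + 3 = -4 (verified)
3. r2 = 3 + -9 = -6 (checks out)
4. r3 = -9 + -6 = -15 (confirmed correct)
5. r1 = -(-4) = 4 (exactly as logged)
6. r2 = 4 (checks out)
7. r3 = -15 - 4 = -19 (same as recorded)
8. r1 = -19 (same as recorded)
9. r1 = -(-19) = 19 (consistent with the record)
The recomputation confirms every line.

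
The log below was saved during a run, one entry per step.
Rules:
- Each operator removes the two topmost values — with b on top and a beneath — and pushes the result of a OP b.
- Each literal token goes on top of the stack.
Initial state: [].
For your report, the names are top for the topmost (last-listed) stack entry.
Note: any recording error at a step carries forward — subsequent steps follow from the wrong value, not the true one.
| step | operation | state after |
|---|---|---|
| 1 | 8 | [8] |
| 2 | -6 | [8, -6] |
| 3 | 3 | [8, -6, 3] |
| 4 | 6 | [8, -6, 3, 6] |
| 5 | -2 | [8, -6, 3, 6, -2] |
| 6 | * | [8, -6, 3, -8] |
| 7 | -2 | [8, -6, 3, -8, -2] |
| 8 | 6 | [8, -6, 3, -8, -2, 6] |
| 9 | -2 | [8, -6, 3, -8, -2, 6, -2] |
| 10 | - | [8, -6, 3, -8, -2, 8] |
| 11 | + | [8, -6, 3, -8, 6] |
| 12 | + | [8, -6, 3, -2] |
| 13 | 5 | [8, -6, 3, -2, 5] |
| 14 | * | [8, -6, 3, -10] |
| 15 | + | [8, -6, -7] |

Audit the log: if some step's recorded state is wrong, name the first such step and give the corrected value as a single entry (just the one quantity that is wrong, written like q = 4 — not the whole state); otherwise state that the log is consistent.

step 6, top = -12

Step 1: push 8: top = 8 — verified.
Step 2: push -6: top = -6 — verified.
Step 3: push 3: top = 3 — in agreement.
Step 4: push 6: top = 6 — checks out.
Step 5: push -2: top = -2 — consistent with the log.
Step 6: 6 * -2 = -12 — this is not what the log shows.
Step 6 is the first one off; corrected, top = -12.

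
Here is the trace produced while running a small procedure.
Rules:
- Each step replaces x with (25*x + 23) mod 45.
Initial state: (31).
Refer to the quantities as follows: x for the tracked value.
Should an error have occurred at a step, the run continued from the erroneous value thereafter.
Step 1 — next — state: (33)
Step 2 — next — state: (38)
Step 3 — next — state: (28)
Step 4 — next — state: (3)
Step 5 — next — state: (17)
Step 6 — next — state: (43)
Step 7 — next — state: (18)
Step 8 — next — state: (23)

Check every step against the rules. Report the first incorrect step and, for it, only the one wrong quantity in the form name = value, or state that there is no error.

step 5, x = 8

Step 1: x = (25*31 + 23) mod 45 = 33 — same as recorded.
Step 2: x = (25*33 + 23) mod 45 = 38 — consistent with the trace.
Step 3: x = (25*38 + 23) mod 45 = 28 — matches.
Step 4: x = (25*28 + 23) mod 45 = 3 — matches.
Step 5: x = (25*3 + 23) mod 45 = 8 — this is not what the trace shows.
That makes step 5 the first incorrect line — x = 8 is what it should show.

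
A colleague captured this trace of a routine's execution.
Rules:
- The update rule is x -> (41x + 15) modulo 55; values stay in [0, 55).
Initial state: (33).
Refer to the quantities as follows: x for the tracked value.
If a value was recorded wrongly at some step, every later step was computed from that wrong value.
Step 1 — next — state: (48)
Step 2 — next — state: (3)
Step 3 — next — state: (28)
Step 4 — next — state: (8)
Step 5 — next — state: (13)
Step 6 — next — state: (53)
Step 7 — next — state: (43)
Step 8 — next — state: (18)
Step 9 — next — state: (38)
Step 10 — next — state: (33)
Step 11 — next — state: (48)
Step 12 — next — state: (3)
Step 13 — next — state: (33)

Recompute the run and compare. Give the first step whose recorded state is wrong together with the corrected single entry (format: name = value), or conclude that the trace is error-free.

Recomputing the run from the initial state:
step 1: x = 48
step 2: x = 3
step 3: x = 28
step 4: x = 8
step 5: x = 13
step 6: x = 53
step 7: x = 43
step 8: x = 18
step 9: x = 38
step 10: x = 33
step 11: x = 48
step 12: x = 3
step 13: x = 28
The first disagreement with the trace is at step 13, where the value should be x = 28.

step 13, x = 28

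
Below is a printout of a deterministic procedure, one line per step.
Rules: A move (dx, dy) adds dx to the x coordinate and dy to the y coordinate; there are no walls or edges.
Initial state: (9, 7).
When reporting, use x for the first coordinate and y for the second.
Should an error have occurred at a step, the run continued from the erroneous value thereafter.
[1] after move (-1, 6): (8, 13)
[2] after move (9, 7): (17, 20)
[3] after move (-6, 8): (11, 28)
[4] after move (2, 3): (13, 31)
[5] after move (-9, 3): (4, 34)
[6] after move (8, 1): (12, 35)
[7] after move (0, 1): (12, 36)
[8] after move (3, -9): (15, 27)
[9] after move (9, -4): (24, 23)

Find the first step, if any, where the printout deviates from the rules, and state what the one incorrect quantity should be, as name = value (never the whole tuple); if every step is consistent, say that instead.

Recomputing the run from the initial state:
step 1: x = 8, y = 13
step 2: x = 17, y = 20
step 3: x = 11, y = 28
step 4: x = 13, y = 31
step 5: x = 4, y = 34
step 6: x = 12, y = 35
step 7: x = 12, y = 36
step 8: x = 15, y = 27
step 9: x = 24, y = 23
This matches the printout at every step.

no error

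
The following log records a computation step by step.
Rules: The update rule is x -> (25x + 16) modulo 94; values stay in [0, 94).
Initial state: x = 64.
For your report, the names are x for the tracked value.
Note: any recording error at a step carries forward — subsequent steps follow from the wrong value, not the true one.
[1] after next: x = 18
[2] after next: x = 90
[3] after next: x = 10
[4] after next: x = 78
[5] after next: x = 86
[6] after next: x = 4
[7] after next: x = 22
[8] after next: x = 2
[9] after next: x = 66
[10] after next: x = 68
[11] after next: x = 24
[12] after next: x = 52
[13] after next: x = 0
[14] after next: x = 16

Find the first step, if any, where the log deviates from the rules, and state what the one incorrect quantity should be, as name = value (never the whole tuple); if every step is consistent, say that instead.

Step 1: x = (25*64 + 16) mod 94 = 18 — confirmed correct.
Step 2: x = (25*18 + 16) mod 94 = 90 — same as recorded.
Step 3: x = (25*90 + 16) mod 94 = 10 — exactly as logged.
Step 4: x = (25*10 + 16) mod 94 = 78 — verified.
Step 5: x = (25*78 + 16) mod 94 = 86 — verified.
Step 6: x = (25*86 + 16) mod 94 = 4 — verified.
Step 7: x = (25*4 + 16) mod 94 = 22 — agrees with the log.
Step 8: x = (25*22 + 16) mod 94 = 2 — confirmed correct.
Step 9: x = (25*2 + 16) mod 94 = 66 — confirmed correct.
Step 10: x = (25*66 + 16) mod 94 = 68 — in agreement.
Step 11: x = (25*68 + 16) mod 94 = 24 — same as recorded.
Step 12: x = (25*24 + 16) mod 94 = 52 — no discrepancy.
Step 13: x = (25*52 + 16) mod 94 = 0 — checks out.
Step 14: x = (25*0 + 16) mod 94 = 16 — consistent with the log.
Every step is consistent.

no error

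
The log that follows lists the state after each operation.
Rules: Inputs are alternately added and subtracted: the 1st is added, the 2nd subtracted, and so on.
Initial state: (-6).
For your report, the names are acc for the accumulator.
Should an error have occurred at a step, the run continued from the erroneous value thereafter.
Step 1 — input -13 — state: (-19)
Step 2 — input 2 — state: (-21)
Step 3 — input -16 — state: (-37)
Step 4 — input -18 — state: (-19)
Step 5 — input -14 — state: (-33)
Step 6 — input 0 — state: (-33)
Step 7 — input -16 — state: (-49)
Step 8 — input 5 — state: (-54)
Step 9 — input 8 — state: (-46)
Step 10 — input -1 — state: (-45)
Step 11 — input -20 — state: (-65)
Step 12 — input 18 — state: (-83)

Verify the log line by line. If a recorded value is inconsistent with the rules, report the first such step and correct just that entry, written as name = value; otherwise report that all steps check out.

no error

Step 1: acc = -6 + -13 = -19 — matches.
Step 2: acc = -19 - 2 = -21 — no discrepancy.
Step 3: acc = -21 + -16 = -37 — no discrepancy.
Step 4: acc = -37 - -18 = -19 — no discrepancy.
Step 5: acc = -19 + -14 = -33 — verified.
Step 6: acc = -33 - 0 = -33 — same as recorded.
Step 7: acc = -33 + -16 = -49 — agrees with the log.
Step 8: acc = -49 - 5 = -54 — confirmed correct.
Step 9: acc = -54 + 8 = -46 — no discrepancy.
Step 10: acc = -46 - -1 = -45 — checks out.
Step 11: acc = -45 + -20 = -65 — same as recorded.
Step 12: acc = -65 - 18 = -83 — exactly as logged.
Each recorded entry agrees with the recomputation.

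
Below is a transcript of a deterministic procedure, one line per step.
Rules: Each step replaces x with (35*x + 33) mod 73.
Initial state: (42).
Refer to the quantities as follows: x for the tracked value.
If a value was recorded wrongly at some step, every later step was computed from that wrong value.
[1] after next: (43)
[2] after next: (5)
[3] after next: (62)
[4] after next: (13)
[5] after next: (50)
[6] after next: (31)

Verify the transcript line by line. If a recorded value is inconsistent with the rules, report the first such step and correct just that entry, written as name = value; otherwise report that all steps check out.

no error

Step 1: x = (35*42 + 33) mod 73 = 43 — exactly as logged.
Step 2: x = (35*43 + 33) mod 73 = 5 — verified.
Step 3: x = (35*5 + 33) mod 73 = 62 — confirmed correct.
Step 4: x = (35*62 + 33) mod 73 = 13 — no discrepancy.
Step 5: x = (35*13 + 33) mod 73 = 50 — verified.
Step 6: x = (35*50 + 33) mod 73 = 31 — exactly as logged.
The whole run recomputes cleanly — no discrepancies.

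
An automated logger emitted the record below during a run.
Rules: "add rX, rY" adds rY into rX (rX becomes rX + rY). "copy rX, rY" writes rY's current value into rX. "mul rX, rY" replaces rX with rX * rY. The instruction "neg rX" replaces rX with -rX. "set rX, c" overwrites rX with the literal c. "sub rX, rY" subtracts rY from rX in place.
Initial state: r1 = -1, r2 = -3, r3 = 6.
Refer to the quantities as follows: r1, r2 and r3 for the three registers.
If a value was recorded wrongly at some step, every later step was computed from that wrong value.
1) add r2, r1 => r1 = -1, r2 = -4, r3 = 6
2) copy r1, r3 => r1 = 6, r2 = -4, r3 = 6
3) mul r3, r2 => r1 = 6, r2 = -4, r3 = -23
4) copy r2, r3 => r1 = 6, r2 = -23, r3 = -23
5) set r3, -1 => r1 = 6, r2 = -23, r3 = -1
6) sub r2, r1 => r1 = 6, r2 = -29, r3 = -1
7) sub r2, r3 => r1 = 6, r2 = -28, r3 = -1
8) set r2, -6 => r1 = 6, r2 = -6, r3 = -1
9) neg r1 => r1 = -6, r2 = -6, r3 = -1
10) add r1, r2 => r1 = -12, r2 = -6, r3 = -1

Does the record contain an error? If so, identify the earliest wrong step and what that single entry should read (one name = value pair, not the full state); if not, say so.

step 3, r3 = -24

1. r2 = -3 + -1 = -4 (matches)
2. r1 = 6 (exactly as logged)
3. r3 = 6 * -4 = -24 (the record has a different value)
The audit stops at step 3: the recorded entry is wrong and should be r3 = -24.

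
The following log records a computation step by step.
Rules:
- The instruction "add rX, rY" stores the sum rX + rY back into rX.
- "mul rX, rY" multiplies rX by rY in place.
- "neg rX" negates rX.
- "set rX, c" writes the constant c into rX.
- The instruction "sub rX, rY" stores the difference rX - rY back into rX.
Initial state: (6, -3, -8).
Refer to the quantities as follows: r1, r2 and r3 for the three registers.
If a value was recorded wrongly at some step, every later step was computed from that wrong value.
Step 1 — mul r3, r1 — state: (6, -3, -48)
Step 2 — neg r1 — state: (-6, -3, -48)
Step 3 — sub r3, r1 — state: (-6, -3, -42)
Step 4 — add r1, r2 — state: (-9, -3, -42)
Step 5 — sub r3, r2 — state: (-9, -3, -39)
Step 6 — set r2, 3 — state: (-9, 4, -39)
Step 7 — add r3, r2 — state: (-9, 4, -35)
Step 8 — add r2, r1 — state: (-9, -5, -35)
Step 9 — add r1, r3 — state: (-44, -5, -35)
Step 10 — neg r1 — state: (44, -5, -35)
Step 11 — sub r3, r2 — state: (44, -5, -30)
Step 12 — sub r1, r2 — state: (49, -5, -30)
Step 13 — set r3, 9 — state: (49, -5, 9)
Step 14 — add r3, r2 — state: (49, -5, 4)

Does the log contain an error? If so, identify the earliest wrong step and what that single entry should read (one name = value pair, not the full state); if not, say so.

step 6, r2 = 3

Recomputing the run from the initial state:
step 1: r1 = 6, r2 = -3, r3 = -48
step 2: r1 = -6, r2 = -3, r3 = -48
step 3: r1 = -6, r2 = -3, r3 = -42
step 4: r1 = -9, r2 = -3, r3 = -42
step 5: r1 = -9, r2 = -3, r3 = -39
step 6: r1 = -9, r2 = 3, r3 = -39
step 7: r1 = -9, r2 = 3, r3 = -36
step 8: r1 = -9, r2 = -6, r3 = -36
step 9: r1 = -45, r2 = -6, r3 = -36
step 10: r1 = 45, r2 = -6, r3 = -36
step 11: r1 = 45, r2 = -6, r3 = -30
step 12: r1 = 51, r2 = -6, r3 = -30
step 13: r1 = 51, r2 = -6, r3 = 9
step 14: r1 = 51, r2 = -6, r3 = 3
The first disagreement with the log is at step 6, where the value should be r2 = 3.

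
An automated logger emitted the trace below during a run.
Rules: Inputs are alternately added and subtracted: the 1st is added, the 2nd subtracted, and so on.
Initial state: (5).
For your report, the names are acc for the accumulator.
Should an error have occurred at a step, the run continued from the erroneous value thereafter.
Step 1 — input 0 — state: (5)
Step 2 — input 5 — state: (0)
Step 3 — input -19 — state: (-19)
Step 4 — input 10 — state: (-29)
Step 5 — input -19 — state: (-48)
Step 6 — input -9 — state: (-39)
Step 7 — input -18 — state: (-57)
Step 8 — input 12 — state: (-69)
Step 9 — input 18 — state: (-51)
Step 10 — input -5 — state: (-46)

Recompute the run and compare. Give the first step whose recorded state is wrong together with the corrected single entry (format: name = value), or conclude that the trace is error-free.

no error

Recomputing the run from the initial state:
step 1: acc = 5
step 2: acc = 0
step 3: acc = -19
step 4: acc = -29
step 5: acc = -48
step 6: acc = -39
step 7: acc = -57
step 8: acc = -69
step 9: acc = -51
step 10: acc = -46
This matches the trace at every step.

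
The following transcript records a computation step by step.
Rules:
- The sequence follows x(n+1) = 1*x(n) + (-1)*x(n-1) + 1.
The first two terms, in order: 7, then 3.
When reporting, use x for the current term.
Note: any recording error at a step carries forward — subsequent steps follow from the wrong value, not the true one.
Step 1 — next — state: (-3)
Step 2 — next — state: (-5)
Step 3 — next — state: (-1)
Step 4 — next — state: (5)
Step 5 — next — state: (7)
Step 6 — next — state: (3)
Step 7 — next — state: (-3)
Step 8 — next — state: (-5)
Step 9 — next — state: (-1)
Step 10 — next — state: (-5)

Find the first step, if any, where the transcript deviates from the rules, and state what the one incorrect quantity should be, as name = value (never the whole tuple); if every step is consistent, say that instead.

step 10, x = 5

Recomputing the run from the initial state:
step 1: x = -3
step 2: x = -5
step 3: x = -1
step 4: x = 5
step 5: x = 7
step 6: x = 3
step 7: x = -3
step 8: x = -5
step 9: x = -1
step 10: x = 5
The first disagreement with the transcript is at step 10, where the value should be x = 5.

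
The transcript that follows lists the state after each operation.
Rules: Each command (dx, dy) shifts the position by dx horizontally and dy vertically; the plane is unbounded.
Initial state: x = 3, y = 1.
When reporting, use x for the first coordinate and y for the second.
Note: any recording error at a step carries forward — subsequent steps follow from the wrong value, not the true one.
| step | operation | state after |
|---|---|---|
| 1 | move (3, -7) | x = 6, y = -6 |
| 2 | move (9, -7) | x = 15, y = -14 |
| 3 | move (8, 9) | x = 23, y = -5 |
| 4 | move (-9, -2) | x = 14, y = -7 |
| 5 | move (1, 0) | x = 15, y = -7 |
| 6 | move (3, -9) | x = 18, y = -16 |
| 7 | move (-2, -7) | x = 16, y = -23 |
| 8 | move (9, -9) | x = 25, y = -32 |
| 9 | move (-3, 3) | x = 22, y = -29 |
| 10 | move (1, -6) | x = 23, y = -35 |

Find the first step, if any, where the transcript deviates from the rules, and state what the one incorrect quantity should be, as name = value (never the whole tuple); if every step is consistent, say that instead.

step 2, y = -13

Step 1: x = 3 + (3) = 6, y = 1 + (-7) = -6 — exactly as logged.
Step 2: x = 6 + (9) = 15, y = -6 + (-7) = -13 — first mismatch against the transcript.
So the first discrepancy is step 2, where the right value is y = -13.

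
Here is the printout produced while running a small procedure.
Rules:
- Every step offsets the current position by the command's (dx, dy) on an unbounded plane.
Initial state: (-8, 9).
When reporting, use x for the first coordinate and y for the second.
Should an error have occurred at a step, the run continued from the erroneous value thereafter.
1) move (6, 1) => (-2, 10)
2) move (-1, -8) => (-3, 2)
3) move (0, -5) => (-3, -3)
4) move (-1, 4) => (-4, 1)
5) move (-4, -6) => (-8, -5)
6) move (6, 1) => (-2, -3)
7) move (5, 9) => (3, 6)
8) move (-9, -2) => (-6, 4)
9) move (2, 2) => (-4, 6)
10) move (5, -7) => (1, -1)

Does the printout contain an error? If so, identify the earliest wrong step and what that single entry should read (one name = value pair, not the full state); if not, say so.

Step 1: x = -8 + (6) = -2, y = 9 + (1) = 10 — verified.
Step 2: x = -2 + (-1) = -3, y = 10 + (-8) = 2 — matches.
Step 3: x = -3 + (0) = -3, y = 2 + (-5) = -3 — verified.
Step 4: x = -3 + (-1) = -4, y = -3 + (4) = 1 — same as recorded.
Step 5: x = -4 + (-4) = -8, y = 1 + (-6) = -5 — verified.
Step 6: x = -8 + (6) = -2, y = -5 + (1) = -4 — the printout has a different value.
That makes step 6 the first incorrect line — y = -4 is what it should show.

step 6, y = -4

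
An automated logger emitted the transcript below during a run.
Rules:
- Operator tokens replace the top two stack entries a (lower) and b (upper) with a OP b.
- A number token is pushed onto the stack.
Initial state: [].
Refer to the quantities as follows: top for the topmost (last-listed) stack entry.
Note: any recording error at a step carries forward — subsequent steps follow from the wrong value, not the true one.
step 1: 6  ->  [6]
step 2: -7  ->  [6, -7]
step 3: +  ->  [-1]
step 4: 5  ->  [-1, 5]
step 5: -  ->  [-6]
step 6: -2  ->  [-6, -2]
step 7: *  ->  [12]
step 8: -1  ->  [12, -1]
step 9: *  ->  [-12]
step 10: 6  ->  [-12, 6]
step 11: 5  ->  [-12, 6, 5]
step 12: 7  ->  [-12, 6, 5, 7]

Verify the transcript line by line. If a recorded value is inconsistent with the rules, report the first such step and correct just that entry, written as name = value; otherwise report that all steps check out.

no error

Step 1: push 6: top = 6 — exactly as logged.
Step 2: push -7: top = -7 — exactly as logged.
Step 3: 6 + -7 = -1 — no discrepancy.
Step 4: push 5: top = 5 — exactly as logged.
Step 5: -1 - 5 = -6 — verified.
Step 6: push -2: top = -2 — checks out.
Step 7: -6 * -2 = 12 — agrees with the transcript.
Step 8: push -1: top = -1 — in agreement.
Step 9: 12 * -1 = -12 — exactly as logged.
Step 10: push 6: top = 6 — no discrepancy.
Step 11: push 5: top = 5 — matches.
Step 12: push 7: top = 7 — exactly as logged.
Nothing is out of place; the run is error-free.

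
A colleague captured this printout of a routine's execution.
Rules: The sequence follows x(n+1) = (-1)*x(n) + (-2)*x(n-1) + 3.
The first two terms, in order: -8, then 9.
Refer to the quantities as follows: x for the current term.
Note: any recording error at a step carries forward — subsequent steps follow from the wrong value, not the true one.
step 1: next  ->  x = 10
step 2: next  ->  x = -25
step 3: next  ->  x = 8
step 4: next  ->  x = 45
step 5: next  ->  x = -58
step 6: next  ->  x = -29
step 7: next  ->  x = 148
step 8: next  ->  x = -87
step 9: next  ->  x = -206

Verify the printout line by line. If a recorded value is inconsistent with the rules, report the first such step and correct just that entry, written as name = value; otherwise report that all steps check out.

no error

Recomputing the run from the initial state:
step 1: x = 10
step 2: x = -25
step 3: x = 8
step 4: x = 45
step 5: x = -58
step 6: x = -29
step 7: x = 148
step 8: x = -87
step 9: x = -206
This matches the printout at every step.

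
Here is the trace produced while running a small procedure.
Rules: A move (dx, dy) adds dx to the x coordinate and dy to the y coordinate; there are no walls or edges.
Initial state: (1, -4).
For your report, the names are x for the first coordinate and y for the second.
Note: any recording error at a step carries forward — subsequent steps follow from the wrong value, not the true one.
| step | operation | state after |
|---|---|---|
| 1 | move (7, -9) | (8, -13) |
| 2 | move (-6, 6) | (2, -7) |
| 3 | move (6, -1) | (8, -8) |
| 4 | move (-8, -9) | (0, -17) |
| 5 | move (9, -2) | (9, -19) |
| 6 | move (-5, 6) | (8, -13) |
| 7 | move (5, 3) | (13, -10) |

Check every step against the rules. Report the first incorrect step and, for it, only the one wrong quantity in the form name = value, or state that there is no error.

step 6, x = 4

Step 1: x = 1 + (7) = 8, y = -4 + (-9) = -13 — confirmed correct.
Step 2: x = 8 + (-6) = 2, y = -13 + (6) = -7 — agrees with the trace.
Step 3: x = 2 + (6) = 8, y = -7 + (-1) = -8 — consistent with the trace.
Step 4: x = 8 + (-8) = 0, y = -8 + (-9) = -17 — in agreement.
Step 5: x = 0 + (9) = 9, y = -17 + (-2) = -19 — in agreement.
Step 6: x = 9 + (-5) = 4, y = -19 + (6) = -13 — the trace disagrees here.
That makes step 6 the first incorrect line — x = 4 is what it should show.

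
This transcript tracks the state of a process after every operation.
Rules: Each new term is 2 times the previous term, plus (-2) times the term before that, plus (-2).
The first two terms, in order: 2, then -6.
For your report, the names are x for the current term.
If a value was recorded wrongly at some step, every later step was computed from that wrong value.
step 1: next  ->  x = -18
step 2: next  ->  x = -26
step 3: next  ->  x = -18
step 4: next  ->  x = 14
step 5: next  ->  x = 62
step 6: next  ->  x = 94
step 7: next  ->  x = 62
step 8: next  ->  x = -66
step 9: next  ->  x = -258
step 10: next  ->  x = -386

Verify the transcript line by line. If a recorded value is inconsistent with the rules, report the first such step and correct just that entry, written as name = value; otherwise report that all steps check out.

Recomputing the run from the initial state:
step 1: x = -18
step 2: x = -26
step 3: x = -18
step 4: x = 14
step 5: x = 62
step 6: x = 94
step 7: x = 62
step 8: x = -66
step 9: x = -258
step 10: x = -386
This matches the transcript at every step.

no error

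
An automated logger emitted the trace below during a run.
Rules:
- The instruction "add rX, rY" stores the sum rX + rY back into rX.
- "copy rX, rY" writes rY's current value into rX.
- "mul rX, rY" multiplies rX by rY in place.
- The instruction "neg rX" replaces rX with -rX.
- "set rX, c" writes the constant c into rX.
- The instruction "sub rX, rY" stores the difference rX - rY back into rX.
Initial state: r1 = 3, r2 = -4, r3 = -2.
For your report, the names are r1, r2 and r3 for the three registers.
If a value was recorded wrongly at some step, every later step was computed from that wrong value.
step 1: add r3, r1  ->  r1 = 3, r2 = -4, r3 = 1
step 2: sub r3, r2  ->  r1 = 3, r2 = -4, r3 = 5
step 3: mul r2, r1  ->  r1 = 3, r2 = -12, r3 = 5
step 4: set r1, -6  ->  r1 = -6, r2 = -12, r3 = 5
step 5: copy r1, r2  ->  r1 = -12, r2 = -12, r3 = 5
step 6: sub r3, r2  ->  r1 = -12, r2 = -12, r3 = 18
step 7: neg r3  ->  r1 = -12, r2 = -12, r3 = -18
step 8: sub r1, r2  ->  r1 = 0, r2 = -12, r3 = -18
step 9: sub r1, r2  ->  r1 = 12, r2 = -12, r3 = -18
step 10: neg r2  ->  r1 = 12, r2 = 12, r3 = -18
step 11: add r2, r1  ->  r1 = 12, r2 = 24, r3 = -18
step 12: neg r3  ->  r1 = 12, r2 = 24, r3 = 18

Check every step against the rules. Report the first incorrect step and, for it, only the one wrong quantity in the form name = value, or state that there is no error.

Recomputing the run from the initial state:
step 1: r1 = 3, r2 = -4, r3 = 1
step 2: r1 = 3, r2 = -4, r3 = 5
step 3: r1 = 3, r2 = -12, r3 = 5
step 4: r1 = -6, r2 = -12, r3 = 5
step 5: r1 = -12, r2 = -12, r3 = 5
step 6: r1 = -12, r2 = -12, r3 = 17
step 7: r1 = -12, r2 = -12, r3 = -17
step 8: r1 = 0, r2 = -12, r3 = -17
step 9: r1 = 12, r2 = -12, r3 = -17
step 10: r1 = 12, r2 = 12, r3 = -17
step 11: r1 = 12, r2 = 24, r3 = -17
step 12: r1 = 12, r2 = 24, r3 = 17
The first disagreement with the trace is at step 6, where the value should be r3 = 17.

step 6, r3 = 17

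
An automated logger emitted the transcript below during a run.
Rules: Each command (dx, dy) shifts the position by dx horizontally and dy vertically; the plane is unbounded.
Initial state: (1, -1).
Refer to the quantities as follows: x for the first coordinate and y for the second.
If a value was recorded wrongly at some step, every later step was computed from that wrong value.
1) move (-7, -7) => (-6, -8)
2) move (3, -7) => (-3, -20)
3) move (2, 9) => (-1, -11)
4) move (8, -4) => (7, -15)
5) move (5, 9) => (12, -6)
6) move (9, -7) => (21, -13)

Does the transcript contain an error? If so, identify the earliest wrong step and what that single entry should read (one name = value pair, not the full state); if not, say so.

step 2, y = -15

1. x = 1 + (-7) = -6, y = -1 + (-7) = -8 (exactly as logged)
2. x = -6 + (3) = -3, y = -8 + (-7) = -15 (the transcript disagrees here)
That makes step 2 the first incorrect line — y = -15 is what it should show.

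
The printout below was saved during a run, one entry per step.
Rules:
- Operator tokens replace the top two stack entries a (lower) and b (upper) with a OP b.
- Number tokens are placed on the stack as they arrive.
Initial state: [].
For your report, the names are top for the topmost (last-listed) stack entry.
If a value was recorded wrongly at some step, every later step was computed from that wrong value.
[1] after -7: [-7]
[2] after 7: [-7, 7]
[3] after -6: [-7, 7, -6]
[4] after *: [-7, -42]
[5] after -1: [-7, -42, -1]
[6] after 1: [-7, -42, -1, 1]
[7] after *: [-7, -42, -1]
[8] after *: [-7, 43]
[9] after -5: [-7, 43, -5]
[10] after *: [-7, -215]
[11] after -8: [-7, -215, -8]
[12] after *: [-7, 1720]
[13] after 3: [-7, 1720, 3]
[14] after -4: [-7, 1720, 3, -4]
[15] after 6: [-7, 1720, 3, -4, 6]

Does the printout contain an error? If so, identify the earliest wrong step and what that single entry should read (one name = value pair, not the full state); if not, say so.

step 8, top = 42

Recomputing the run from the initial state:
step 1: [-7]
step 2: [-7, 7]
step 3: [-7, 7, -6]
step 4: [-7, -42]
step 5: [-7, -42, -1]
step 6: [-7, -42, -1, 1]
step 7: [-7, -42, -1]
step 8: [-7, 42]
step 9: [-7, 42, -5]
step 10: [-7, -210]
step 11: [-7, -210, -8]
step 12: [-7, 1680]
step 13: [-7, 1680, 3]
step 14: [-7, 1680, 3, -4]
step 15: [-7, 1680, 3, -4, 6]
The first disagreement with the printout is at step 8, where the value should be top = 42.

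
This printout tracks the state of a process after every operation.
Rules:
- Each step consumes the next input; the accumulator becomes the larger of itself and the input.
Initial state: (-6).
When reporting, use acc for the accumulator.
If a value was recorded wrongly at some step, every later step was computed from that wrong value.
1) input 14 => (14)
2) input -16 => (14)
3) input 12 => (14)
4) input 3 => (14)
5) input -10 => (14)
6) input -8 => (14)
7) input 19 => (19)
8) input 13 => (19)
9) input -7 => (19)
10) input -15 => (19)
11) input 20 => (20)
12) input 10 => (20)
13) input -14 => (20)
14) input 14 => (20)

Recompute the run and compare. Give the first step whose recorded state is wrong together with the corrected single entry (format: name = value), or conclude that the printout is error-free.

no error

Recomputing the run from the initial state:
step 1: acc = 14
step 2: acc = 14
step 3: acc = 14
step 4: acc = 14
step 5: acc = 14
step 6: acc = 14
step 7: acc = 19
step 8: acc = 19
step 9: acc = 19
step 10: acc = 19
step 11: acc = 20
step 12: acc = 20
step 13: acc = 20
step 14: acc = 20
This matches the printout at every step.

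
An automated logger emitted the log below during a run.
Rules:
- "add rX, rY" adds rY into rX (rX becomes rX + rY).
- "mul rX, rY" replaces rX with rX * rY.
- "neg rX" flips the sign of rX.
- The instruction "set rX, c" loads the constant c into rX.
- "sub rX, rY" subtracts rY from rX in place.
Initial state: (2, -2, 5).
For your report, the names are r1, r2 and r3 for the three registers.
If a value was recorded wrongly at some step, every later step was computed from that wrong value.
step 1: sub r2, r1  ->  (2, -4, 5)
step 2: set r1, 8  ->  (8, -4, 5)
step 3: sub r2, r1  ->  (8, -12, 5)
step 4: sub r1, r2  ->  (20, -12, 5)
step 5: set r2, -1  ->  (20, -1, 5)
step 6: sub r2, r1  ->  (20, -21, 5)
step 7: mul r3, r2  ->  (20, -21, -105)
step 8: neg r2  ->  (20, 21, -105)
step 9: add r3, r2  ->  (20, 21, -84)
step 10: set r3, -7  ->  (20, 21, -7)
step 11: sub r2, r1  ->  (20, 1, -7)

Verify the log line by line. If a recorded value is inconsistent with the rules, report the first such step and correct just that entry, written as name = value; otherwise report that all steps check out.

step 1: r2 = -2 - 2 = -4 -> no discrepancy
step 2: r1 = 8 -> verified
step 3: r2 = -4 - 8 = -12 -> confirmed correct
step 4: r1 = 8 - -12 = 20 -> no discrepancy
step 5: r2 = -1 -> matches
step 6: r2 = -1 - 20 = -21 -> consistent with the log
step 7: r3 = 5 * -21 = -105 -> exactly as logged
step 8: r2 = -(-21) = 21 -> verified
step 9: r3 = -105 + 21 = -84 -> matches
step 10: r3 = -7 -> verified
step 11: r2 = 21 - 20 = 1 -> in agreement
Each recorded entry agrees with the recomputation.

no error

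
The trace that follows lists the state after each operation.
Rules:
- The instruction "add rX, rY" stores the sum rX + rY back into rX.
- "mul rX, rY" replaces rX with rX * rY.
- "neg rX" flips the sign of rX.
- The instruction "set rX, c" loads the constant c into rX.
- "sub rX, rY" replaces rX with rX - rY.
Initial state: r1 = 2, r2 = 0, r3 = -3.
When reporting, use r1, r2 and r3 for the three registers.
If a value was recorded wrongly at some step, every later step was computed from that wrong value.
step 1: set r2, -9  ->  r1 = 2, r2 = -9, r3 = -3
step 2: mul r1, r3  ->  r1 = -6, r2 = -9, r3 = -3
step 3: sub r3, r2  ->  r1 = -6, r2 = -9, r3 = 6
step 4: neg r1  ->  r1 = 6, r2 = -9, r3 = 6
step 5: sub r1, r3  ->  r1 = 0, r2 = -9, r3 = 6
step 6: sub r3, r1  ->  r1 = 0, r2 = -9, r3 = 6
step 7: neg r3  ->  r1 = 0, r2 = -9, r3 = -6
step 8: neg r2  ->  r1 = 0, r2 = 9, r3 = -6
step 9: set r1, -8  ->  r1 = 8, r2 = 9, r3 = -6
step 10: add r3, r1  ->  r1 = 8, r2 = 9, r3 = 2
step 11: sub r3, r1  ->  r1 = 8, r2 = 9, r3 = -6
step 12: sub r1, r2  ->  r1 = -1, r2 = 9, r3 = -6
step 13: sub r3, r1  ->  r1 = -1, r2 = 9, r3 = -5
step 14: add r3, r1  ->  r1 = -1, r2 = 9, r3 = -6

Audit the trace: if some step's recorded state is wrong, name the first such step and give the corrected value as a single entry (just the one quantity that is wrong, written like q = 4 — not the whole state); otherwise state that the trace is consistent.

step 9, r1 = -8

Recomputing the run from the initial state:
step 1: r1 = 2, r2 = -9, r3 = -3
step 2: r1 = -6, r2 = -9, r3 = -3
step 3: r1 = -6, r2 = -9, r3 = 6
step 4: r1 = 6, r2 = -9, r3 = 6
step 5: r1 = 0, r2 = -9, r3 = 6
step 6: r1 = 0, r2 = -9, r3 = 6
step 7: r1 = 0, r2 = -9, r3 = -6
step 8: r1 = 0, r2 = 9, r3 = -6
step 9: r1 = -8, r2 = 9, r3 = -6
step 10: r1 = -8, r2 = 9, r3 = -14
step 11: r1 = -8, r2 = 9, r3 = -6
step 12: r1 = -17, r2 = 9, r3 = -6
step 13: r1 = -17, r2 = 9, r3 = 11
step 14: r1 = -17, r2 = 9, r3 = -6
The first disagreement with the trace is at step 9, where the value should be r1 = -8.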